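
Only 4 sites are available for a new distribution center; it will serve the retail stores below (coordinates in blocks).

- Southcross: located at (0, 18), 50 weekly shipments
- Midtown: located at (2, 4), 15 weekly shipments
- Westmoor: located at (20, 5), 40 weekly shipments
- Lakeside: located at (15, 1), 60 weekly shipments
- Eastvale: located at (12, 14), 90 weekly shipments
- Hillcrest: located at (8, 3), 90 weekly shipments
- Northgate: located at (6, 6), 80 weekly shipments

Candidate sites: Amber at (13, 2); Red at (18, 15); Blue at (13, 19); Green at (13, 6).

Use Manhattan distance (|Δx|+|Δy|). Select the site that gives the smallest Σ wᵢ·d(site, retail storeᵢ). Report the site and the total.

Total weighted distance at each candidate:
  Amber (13, 2): total = 4815
  Red (18, 15): total = 7245
  Blue (13, 19): total = 7160
  Green (13, 6): total = 4275
Minimum is at Green with total 4275 blocks.

Green, total 4275 blocks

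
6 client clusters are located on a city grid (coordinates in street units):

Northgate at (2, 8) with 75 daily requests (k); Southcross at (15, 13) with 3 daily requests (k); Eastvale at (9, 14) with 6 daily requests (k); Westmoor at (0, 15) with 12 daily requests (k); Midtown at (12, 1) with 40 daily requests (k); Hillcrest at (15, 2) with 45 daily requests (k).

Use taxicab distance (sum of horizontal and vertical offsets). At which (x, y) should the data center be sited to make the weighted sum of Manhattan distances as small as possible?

(9, 8)

Manhattan distance separates: Σwᵢ(|x−xᵢ|+|y−yᵢ|) = Σwᵢ|x−xᵢ| + Σwᵢ|y−yᵢ|, so x and y are optimised independently as 1-D weighted medians.
Total weight W = 181; half = 90.5.
x-coordinate, sorted with cumulative weight:
  x=0 (Westmoor, w=12) cum 12
  x=2 (Northgate, w=75) cum 87
  x=9 (Eastvale, w=6) cum 93  ← median
  x=12 (Midtown, w=40) cum 133
  x=15 (Southcross, w=3) cum 136
  x=15 (Hillcrest, w=45) cum 181
⇒ x* = 9
y-coordinate, sorted with cumulative weight:
  y=1 (Midtown, w=40) cum 40
  y=2 (Hillcrest, w=45) cum 85
  y=8 (Northgate, w=75) cum 160  ← median
  y=13 (Southcross, w=3) cum 163
  y=14 (Eastvale, w=6) cum 169
  y=15 (Westmoor, w=12) cum 181
⇒ y* = 8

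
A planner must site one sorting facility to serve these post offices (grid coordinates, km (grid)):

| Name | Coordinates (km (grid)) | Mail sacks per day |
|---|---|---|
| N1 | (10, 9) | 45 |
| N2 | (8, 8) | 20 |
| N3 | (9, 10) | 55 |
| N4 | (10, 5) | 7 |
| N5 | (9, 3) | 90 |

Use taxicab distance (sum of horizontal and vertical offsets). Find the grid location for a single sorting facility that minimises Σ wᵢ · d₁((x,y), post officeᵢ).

Manhattan distance separates: Σwᵢ(|x−xᵢ|+|y−yᵢ|) = Σwᵢ|x−xᵢ| + Σwᵢ|y−yᵢ|, so x and y are optimised independently as 1-D weighted medians.
Total weight W = 217; half = 108.5.
x-coordinate, sorted with cumulative weight:
  x=8 (N2, w=20) cum 20
  x=9 (N3, w=55) cum 75
  x=9 (N5, w=90) cum 165  ← median
  x=10 (N1, w=45) cum 210
  x=10 (N4, w=7) cum 217
⇒ x* = 9
y-coordinate, sorted with cumulative weight:
  y=3 (N5, w=90) cum 90
  y=5 (N4, w=7) cum 97
  y=8 (N2, w=20) cum 117  ← median
  y=9 (N1, w=45) cum 162
  y=10 (N3, w=55) cum 217
⇒ y* = 8

(9, 8)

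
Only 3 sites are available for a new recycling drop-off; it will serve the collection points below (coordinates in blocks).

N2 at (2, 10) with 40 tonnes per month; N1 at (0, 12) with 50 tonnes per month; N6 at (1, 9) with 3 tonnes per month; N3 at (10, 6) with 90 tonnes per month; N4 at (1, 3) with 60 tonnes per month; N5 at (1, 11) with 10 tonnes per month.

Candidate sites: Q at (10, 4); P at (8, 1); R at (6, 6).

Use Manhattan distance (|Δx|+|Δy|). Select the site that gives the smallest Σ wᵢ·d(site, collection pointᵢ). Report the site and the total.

Total weighted distance at each candidate:
  Q (10, 4): total = 2442
  P (8, 1): total = 2935
  R (6, 6): total = 1884
Minimum is at R with total 1884 blocks.

R, total 1884 blocks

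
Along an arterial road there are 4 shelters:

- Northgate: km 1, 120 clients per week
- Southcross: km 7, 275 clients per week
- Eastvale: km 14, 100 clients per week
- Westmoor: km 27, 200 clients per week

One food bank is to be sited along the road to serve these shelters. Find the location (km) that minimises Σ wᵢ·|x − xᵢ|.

x = 7

For a sum of weighted absolute distances on a line, the optimum is the weighted median (not the mean). Total weight W = 695; half-weight = 347.5.
Sort by position and accumulate weight:
  km 1 (Northgate, w=120) → cum 120
  km 7 (Southcross, w=275) → cum 395  ≥ 347.5 → median here
  km 14 (Eastvale, w=100) → cum 495
  km 27 (Westmoor, w=200) → cum 695
Optimal location: km 7.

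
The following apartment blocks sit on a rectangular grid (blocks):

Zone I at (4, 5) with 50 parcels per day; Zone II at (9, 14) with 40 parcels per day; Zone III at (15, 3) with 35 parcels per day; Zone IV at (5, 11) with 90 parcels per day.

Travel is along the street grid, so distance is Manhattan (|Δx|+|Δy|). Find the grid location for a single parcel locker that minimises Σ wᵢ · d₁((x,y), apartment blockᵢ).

(5, 11)

Manhattan distance separates: Σwᵢ(|x−xᵢ|+|y−yᵢ|) = Σwᵢ|x−xᵢ| + Σwᵢ|y−yᵢ|, so x and y are optimised independently as 1-D weighted medians.
Total weight W = 215; half = 107.5.
x-coordinate, sorted with cumulative weight:
  x=4 (Zone I, w=50) cum 50
  x=5 (Zone IV, w=90) cum 140  ← median
  x=9 (Zone II, w=40) cum 180
  x=15 (Zone III, w=35) cum 215
⇒ x* = 5
y-coordinate, sorted with cumulative weight:
  y=3 (Zone III, w=35) cum 35
  y=5 (Zone I, w=50) cum 85
  y=11 (Zone IV, w=90) cum 175  ← median
  y=14 (Zone II, w=40) cum 215
⇒ y* = 11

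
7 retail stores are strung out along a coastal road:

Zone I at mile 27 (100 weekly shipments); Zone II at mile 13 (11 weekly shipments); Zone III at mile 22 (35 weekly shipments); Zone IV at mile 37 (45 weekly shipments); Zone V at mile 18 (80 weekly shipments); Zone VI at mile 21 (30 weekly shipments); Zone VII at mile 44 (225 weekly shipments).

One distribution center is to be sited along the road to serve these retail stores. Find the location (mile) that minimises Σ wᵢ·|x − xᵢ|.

x = 37

For a sum of weighted absolute distances on a line, the optimum is the weighted median (not the mean). Total weight W = 526; half-weight = 263.
Sort by position and accumulate weight:
  mile 13 (Zone II, w=11) → cum 11
  mile 18 (Zone V, w=80) → cum 91
  mile 21 (Zone VI, w=30) → cum 121
  mile 22 (Zone III, w=35) → cum 156
  mile 27 (Zone I, w=100) → cum 256
  mile 37 (Zone IV, w=45) → cum 301  ≥ 263 → median here
  mile 44 (Zone VII, w=225) → cum 526
Optimal location: mile 37.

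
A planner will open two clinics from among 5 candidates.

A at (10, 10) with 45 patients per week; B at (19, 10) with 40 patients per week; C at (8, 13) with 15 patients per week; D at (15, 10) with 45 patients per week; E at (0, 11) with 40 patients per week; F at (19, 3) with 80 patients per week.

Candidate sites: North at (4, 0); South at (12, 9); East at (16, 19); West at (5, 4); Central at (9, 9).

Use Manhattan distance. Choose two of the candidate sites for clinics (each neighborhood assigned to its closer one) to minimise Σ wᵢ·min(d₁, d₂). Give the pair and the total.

{South, Central}, total 2145

Evaluate every pair (each demand assigned to the nearer of the two):
  {South, Central}: total = 2145
  {South, West}: total = 2275
  {North, South}: total = 2355
  {South, East}: total = 2355
  {West, Central}: total = 2560
  {North, Central}: total = 2640
  {East, Central}: total = 2640
  {East, West}: total = 3285
  {North, East}: total = 3855
  {North, West}: total = 3875
Best pair: {South, Central} with total 2145.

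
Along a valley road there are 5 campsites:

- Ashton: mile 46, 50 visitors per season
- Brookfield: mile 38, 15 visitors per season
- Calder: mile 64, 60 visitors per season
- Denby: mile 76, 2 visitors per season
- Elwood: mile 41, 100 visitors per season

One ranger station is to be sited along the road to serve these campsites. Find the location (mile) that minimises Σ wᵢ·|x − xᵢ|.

x = 41

For a sum of weighted absolute distances on a line, the optimum is the weighted median (not the mean). Total weight W = 227; half-weight = 113.5.
Sort by position and accumulate weight:
  mile 38 (Brookfield, w=15) → cum 15
  mile 41 (Elwood, w=100) → cum 115  ≥ 113.5 → median here
  mile 46 (Ashton, w=50) → cum 165
  mile 64 (Calder, w=60) → cum 225
  mile 76 (Denby, w=2) → cum 227
Optimal location: mile 41.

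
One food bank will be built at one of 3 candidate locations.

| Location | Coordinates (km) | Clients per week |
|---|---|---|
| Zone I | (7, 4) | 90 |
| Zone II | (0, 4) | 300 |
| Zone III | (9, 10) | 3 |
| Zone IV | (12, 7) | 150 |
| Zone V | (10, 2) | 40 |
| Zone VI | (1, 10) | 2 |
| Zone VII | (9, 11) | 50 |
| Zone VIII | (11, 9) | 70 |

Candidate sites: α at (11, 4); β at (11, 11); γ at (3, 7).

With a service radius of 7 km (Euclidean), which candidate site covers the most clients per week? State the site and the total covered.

γ, covering 395

Coverage radius r = 7 km; a point is covered iff (Δx)²+(Δy)² ≤ 7² = 49.
  α (11, 4): covers {Zone I, Zone III, Zone IV, Zone V, Zone VIII} → 353
  β (11, 11): covers {Zone III, Zone IV, Zone VII, Zone VIII} → 273
  γ (3, 7): covers {Zone I, Zone II, Zone III, Zone VI} → 395
Maximum coverage at γ: 395 clients per week.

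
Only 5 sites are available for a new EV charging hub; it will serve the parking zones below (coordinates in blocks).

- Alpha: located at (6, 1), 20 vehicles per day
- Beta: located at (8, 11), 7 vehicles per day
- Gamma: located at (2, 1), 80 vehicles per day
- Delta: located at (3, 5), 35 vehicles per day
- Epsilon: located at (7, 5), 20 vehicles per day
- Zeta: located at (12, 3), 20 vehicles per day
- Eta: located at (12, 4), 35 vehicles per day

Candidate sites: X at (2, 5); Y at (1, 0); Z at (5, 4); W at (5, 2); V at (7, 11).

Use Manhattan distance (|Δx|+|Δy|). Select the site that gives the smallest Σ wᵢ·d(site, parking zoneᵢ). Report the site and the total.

Total weighted distance at each candidate:
  X (2, 5): total = 1324
  Y (1, 0): total = 1676
  Z (5, 4): total = 1200
  W (5, 2): total = 1194
  V (7, 11): total = 2577
Minimum is at W with total 1194 blocks.

W, total 1194 blocks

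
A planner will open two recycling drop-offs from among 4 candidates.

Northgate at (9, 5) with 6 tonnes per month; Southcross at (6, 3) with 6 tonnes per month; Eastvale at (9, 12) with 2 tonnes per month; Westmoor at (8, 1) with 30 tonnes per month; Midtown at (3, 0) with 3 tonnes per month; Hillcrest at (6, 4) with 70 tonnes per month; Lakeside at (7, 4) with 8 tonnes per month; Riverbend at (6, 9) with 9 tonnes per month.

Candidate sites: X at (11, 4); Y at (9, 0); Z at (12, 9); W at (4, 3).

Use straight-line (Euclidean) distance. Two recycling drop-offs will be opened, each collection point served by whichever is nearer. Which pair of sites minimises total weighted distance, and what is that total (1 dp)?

{Y, W}, total 353.2

Evaluate every pair (each demand assigned to the nearer of the two):
  {Y, W}: total = 353.2
  {X, W}: total = 417.4
  {Z, W}: total = 430.0
  {X, Y}: total = 561.4
  {Y, Z}: total = 564.1
  {X, Z}: total = 642.6
Best pair: {Y, W} with total 353.2.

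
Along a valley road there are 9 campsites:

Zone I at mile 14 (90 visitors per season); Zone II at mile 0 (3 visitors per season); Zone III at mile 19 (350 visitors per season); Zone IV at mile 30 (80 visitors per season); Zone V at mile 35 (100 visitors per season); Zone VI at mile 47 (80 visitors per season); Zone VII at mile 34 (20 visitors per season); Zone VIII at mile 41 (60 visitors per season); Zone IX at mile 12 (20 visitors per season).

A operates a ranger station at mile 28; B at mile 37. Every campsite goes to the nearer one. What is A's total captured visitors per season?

543

The indifferent point is the midpoint (28+37)/2 = 32.5; campsites left of it (closer to A at 28) go to A, those right go to B.
  Zone II at 0 (w=3) → A
  Zone IX at 12 (w=20) → A
  Zone I at 14 (w=90) → A
  Zone III at 19 (w=350) → A
  Zone IV at 30 (w=80) → A
  Zone VII at 34 (w=20) → B
  Zone V at 35 (w=100) → B
  Zone VIII at 41 (w=60) → B
  Zone VI at 47 (w=80) → B
A captures 543; B captures 260.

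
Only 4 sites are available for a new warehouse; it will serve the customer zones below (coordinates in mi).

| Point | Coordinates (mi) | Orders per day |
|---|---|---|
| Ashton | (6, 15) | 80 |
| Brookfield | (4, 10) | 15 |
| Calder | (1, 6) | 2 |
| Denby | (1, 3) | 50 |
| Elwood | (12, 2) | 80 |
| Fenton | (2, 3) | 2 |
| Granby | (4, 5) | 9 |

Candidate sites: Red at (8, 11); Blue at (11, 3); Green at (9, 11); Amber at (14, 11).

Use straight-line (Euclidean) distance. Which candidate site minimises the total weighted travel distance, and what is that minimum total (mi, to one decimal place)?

Total weighted distance at each candidate:
  Red (8, 11): total = 1841.1
  Blue (11, 3): total = 1906.0
  Green (9, 11): total = 1911.5
  Amber (14, 11): total = 2528.7
Minimum is at Red with total 1841.1 mi.

Red, total 1841.1 mi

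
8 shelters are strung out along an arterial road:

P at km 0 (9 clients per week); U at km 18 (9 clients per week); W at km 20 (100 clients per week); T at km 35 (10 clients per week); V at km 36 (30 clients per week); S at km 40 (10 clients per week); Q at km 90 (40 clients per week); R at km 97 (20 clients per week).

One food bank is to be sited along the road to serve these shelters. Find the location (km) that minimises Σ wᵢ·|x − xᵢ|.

For a sum of weighted absolute distances on a line, the optimum is the weighted median (not the mean). Total weight W = 228; half-weight = 114.
Sort by position and accumulate weight:
  km 0 (P, w=9) → cum 9
  km 18 (U, w=9) → cum 18
  km 20 (W, w=100) → cum 118  ≥ 114 → median here
  km 35 (T, w=10) → cum 128
  km 36 (V, w=30) → cum 158
  km 40 (S, w=10) → cum 168
  km 90 (Q, w=40) → cum 208
  km 97 (R, w=20) → cum 228
Optimal location: km 20.

x = 20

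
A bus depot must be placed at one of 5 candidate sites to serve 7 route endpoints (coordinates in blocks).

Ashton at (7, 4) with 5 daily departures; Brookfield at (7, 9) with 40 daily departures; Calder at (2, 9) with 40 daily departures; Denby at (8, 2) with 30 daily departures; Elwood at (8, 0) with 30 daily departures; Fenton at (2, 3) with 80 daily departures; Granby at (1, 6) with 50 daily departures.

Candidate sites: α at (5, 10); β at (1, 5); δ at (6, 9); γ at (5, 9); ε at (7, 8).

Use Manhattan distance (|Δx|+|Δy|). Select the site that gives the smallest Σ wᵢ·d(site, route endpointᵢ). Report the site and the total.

Total weighted distance at each candidate:
  α (5, 10): total = 2240
  β (1, 5): total = 1585
  δ (6, 9): total = 2030
  γ (5, 9): total = 1965
  ε (7, 8): total = 1980
Minimum is at β with total 1585 blocks.

β, total 1585 blocks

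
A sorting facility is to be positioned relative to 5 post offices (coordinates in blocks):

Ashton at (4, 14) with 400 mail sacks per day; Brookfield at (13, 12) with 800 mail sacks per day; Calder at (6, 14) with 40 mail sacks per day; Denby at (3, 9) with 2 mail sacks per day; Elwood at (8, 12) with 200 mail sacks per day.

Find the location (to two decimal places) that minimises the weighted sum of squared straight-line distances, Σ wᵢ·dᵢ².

(9.60, 12.61)

The minimiser of Σwᵢ‖p−pᵢ‖² is the weighted centroid p* = (Σwᵢpᵢ)/(Σwᵢ).
Σwᵢ = 1442.
Σwᵢxᵢ = 400·4 + 800·13 + 40·6 + 2·3 + 200·8 = 13846.
Σwᵢyᵢ = 400·14 + 800·12 + 40·14 + 2·9 + 200·12 = 18178.
x* = 13846/1442 = 9.60, y* = 18178/1442 = 12.61.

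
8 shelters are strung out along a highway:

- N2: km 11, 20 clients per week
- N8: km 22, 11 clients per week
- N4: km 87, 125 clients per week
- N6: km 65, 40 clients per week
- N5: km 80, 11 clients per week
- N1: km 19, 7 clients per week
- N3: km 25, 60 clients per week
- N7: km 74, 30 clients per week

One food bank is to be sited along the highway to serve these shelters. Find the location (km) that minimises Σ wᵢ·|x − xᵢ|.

x = 74

For a sum of weighted absolute distances on a line, the optimum is the weighted median (not the mean). Total weight W = 304; half-weight = 152.
Sort by position and accumulate weight:
  km 11 (N2, w=20) → cum 20
  km 19 (N1, w=7) → cum 27
  km 22 (N8, w=11) → cum 38
  km 25 (N3, w=60) → cum 98
  km 65 (N6, w=40) → cum 138
  km 74 (N7, w=30) → cum 168  ≥ 152 → median here
  km 80 (N5, w=11) → cum 179
  km 87 (N4, w=125) → cum 304
Optimal location: km 74.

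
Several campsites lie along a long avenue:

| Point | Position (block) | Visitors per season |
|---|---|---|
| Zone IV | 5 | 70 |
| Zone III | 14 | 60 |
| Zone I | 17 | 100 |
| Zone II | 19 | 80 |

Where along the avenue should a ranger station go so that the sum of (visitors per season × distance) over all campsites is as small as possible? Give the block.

x = 17

For a sum of weighted absolute distances on a line, the optimum is the weighted median (not the mean). Total weight W = 310; half-weight = 155.
Sort by position and accumulate weight:
  block 5 (Zone IV, w=70) → cum 70
  block 14 (Zone III, w=60) → cum 130
  block 17 (Zone I, w=100) → cum 230  ≥ 155 → median here
  block 19 (Zone II, w=80) → cum 310
Optimal location: block 17.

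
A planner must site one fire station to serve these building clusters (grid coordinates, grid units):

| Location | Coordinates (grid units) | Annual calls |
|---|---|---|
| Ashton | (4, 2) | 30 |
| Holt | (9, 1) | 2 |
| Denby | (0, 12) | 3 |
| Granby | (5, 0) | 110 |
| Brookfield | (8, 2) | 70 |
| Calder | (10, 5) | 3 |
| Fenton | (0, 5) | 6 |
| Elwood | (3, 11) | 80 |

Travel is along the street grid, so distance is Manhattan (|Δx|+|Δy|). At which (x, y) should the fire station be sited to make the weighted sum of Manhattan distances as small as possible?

(5, 2)

Manhattan distance separates: Σwᵢ(|x−xᵢ|+|y−yᵢ|) = Σwᵢ|x−xᵢ| + Σwᵢ|y−yᵢ|, so x and y are optimised independently as 1-D weighted medians.
Total weight W = 304; half = 152.
x-coordinate, sorted with cumulative weight:
  x=0 (Denby, w=3) cum 3
  x=0 (Fenton, w=6) cum 9
  x=3 (Elwood, w=80) cum 89
  x=4 (Ashton, w=30) cum 119
  x=5 (Granby, w=110) cum 229  ← median
  x=8 (Brookfield, w=70) cum 299
  x=9 (Holt, w=2) cum 301
  x=10 (Calder, w=3) cum 304
⇒ x* = 5
y-coordinate, sorted with cumulative weight:
  y=0 (Granby, w=110) cum 110
  y=1 (Holt, w=2) cum 112
  y=2 (Ashton, w=30) cum 142
  y=2 (Brookfield, w=70) cum 212  ← median
  y=5 (Calder, w=3) cum 215
  y=5 (Fenton, w=6) cum 221
  y=11 (Elwood, w=80) cum 301
  y=12 (Denby, w=3) cum 304
⇒ y* = 2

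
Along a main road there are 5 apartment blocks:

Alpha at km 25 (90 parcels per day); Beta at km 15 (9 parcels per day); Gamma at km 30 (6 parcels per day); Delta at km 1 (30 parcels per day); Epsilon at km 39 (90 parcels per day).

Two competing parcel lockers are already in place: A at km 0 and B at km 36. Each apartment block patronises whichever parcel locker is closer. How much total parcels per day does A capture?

The indifferent point is the midpoint (0+36)/2 = 18; apartment blocks left of it (closer to A at 0) go to A, those right go to B.
  Delta at 1 (w=30) → A
  Beta at 15 (w=9) → A
  Alpha at 25 (w=90) → B
  Gamma at 30 (w=6) → B
  Epsilon at 39 (w=90) → B
A captures 39; B captures 186.

39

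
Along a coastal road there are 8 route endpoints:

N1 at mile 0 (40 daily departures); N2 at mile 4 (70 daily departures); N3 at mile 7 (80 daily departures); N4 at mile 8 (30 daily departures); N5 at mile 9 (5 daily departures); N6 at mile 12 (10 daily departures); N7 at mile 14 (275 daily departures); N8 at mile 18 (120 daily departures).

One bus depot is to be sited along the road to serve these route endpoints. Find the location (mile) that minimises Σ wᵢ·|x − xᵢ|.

x = 14

For a sum of weighted absolute distances on a line, the optimum is the weighted median (not the mean). Total weight W = 630; half-weight = 315.
Sort by position and accumulate weight:
  mile 0 (N1, w=40) → cum 40
  mile 4 (N2, w=70) → cum 110
  mile 7 (N3, w=80) → cum 190
  mile 8 (N4, w=30) → cum 220
  mile 9 (N5, w=5) → cum 225
  mile 12 (N6, w=10) → cum 235
  mile 14 (N7, w=275) → cum 510  ≥ 315 → median here
  mile 18 (N8, w=120) → cum 630
Optimal location: mile 14.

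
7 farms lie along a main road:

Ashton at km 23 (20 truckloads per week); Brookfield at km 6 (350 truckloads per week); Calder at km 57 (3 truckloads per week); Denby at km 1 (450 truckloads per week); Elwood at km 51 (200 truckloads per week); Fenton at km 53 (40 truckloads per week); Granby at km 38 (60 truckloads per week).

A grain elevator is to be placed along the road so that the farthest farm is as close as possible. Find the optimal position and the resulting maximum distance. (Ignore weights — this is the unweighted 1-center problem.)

The 1-center on a line is the midpoint of the two extreme points: leftmost at 1, rightmost at 57.
Optimal location = (1 + 57)/2 = 29; maximum distance = (57 − 1)/2 = 28.

location 29, max distance 28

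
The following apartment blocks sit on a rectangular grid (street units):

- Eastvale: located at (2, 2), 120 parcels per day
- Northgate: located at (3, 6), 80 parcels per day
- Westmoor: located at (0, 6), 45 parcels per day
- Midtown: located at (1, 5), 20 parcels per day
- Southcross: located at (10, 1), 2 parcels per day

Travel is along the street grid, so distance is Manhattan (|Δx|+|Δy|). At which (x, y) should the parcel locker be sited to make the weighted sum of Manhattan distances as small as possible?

(2, 5)

Manhattan distance separates: Σwᵢ(|x−xᵢ|+|y−yᵢ|) = Σwᵢ|x−xᵢ| + Σwᵢ|y−yᵢ|, so x and y are optimised independently as 1-D weighted medians.
Total weight W = 267; half = 133.5.
x-coordinate, sorted with cumulative weight:
  x=0 (Westmoor, w=45) cum 45
  x=1 (Midtown, w=20) cum 65
  x=2 (Eastvale, w=120) cum 185  ← median
  x=3 (Northgate, w=80) cum 265
  x=10 (Southcross, w=2) cum 267
⇒ x* = 2
y-coordinate, sorted with cumulative weight:
  y=1 (Southcross, w=2) cum 2
  y=2 (Eastvale, w=120) cum 122
  y=5 (Midtown, w=20) cum 142  ← median
  y=6 (Northgate, w=80) cum 222
  y=6 (Westmoor, w=45) cum 267
⇒ y* = 5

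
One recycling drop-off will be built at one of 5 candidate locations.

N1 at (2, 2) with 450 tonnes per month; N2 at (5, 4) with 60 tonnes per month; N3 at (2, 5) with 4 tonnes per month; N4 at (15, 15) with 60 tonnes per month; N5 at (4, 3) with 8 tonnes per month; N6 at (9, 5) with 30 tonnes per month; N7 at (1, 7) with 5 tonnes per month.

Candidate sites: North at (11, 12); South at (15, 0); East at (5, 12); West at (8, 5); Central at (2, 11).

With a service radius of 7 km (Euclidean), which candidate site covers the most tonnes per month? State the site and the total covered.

West, covering 552

Coverage radius r = 7 km; a point is covered iff (Δx)²+(Δy)² ≤ 7² = 49.
  North (11, 12): covers {N4} → 60
  South (15, 0): covers {none} → 0
  East (5, 12): covers {N7} → 5
  West (8, 5): covers {N1, N2, N3, N5, N6} → 552
  Central (2, 11): covers {N3, N7} → 9
Maximum coverage at West: 552 tonnes per month.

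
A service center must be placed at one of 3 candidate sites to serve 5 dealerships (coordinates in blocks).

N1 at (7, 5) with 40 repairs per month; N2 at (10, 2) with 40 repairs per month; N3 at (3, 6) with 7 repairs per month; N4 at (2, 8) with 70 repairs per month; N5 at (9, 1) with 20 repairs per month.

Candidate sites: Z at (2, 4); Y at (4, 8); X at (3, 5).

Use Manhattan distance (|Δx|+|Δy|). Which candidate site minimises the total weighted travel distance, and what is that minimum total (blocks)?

X, total 1047 blocks

Total weighted distance at each candidate:
  Z (2, 4): total = 1141
  Y (4, 8): total = 1121
  X (3, 5): total = 1047
Minimum is at X with total 1047 blocks.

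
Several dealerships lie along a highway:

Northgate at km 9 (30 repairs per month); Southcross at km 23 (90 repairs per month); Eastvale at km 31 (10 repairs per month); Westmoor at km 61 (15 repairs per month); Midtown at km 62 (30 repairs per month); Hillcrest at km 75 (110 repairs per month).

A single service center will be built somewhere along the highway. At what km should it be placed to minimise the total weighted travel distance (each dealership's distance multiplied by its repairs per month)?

x = 61

For a sum of weighted absolute distances on a line, the optimum is the weighted median (not the mean). Total weight W = 285; half-weight = 142.5.
Sort by position and accumulate weight:
  km 9 (Northgate, w=30) → cum 30
  km 23 (Southcross, w=90) → cum 120
  km 31 (Eastvale, w=10) → cum 130
  km 61 (Westmoor, w=15) → cum 145  ≥ 142.5 → median here
  km 62 (Midtown, w=30) → cum 175
  km 75 (Hillcrest, w=110) → cum 285
Optimal location: km 61.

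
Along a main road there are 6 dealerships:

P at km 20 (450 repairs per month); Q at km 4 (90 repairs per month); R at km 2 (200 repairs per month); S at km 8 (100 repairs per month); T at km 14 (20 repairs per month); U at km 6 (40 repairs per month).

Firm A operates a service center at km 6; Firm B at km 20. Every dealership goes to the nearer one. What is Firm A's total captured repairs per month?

430

The indifferent point is the midpoint (6+20)/2 = 13; dealerships left of it (closer to Firm A at 6) go to Firm A, those right go to Firm B.
  R at 2 (w=200) → Firm A
  Q at 4 (w=90) → Firm A
  U at 6 (w=40) → Firm A
  S at 8 (w=100) → Firm A
  T at 14 (w=20) → Firm B
  P at 20 (w=450) → Firm B
Firm A captures 430; Firm B captures 470.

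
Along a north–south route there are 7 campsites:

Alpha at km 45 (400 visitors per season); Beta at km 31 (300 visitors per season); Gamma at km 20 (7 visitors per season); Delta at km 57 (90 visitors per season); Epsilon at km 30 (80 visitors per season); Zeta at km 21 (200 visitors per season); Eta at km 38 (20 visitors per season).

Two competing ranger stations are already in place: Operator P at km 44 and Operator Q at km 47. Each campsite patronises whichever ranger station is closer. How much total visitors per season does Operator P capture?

1007

The indifferent point is the midpoint (44+47)/2 = 45.5; campsites left of it (closer to Operator P at 44) go to Operator P, those right go to Operator Q.
  Gamma at 20 (w=7) → Operator P
  Zeta at 21 (w=200) → Operator P
  Epsilon at 30 (w=80) → Operator P
  Beta at 31 (w=300) → Operator P
  Eta at 38 (w=20) → Operator P
  Alpha at 45 (w=400) → Operator P
  Delta at 57 (w=90) → Operator Q
Operator P captures 1007; Operator Q captures 90.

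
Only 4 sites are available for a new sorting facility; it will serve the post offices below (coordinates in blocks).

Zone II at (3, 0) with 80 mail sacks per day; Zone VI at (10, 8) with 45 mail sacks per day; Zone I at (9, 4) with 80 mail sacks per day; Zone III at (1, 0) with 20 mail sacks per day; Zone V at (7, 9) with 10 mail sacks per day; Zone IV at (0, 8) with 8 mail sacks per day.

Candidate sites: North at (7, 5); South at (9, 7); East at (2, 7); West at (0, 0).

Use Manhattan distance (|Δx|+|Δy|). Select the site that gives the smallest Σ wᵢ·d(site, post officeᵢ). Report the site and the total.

North, total 1570 blocks

Total weighted distance at each candidate:
  North (7, 5): total = 1570
  South (9, 7): total = 1790
  East (2, 7): total = 2099
  West (0, 0): total = 2334
Minimum is at North with total 1570 blocks.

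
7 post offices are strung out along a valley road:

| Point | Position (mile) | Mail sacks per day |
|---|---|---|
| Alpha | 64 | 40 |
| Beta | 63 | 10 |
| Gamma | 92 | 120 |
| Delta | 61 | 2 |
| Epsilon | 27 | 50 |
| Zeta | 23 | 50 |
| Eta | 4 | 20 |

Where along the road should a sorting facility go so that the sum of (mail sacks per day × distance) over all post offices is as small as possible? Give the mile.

For a sum of weighted absolute distances on a line, the optimum is the weighted median (not the mean). Total weight W = 292; half-weight = 146.
Sort by position and accumulate weight:
  mile 4 (Eta, w=20) → cum 20
  mile 23 (Zeta, w=50) → cum 70
  mile 27 (Epsilon, w=50) → cum 120
  mile 61 (Delta, w=2) → cum 122
  mile 63 (Beta, w=10) → cum 132
  mile 64 (Alpha, w=40) → cum 172  ≥ 146 → median here
  mile 92 (Gamma, w=120) → cum 292
Optimal location: mile 64.

x = 64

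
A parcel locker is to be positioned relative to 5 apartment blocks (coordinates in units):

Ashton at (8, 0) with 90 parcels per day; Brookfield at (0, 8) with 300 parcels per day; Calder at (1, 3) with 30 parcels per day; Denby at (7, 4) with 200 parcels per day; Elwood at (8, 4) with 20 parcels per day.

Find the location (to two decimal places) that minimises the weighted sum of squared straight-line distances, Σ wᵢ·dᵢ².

The minimiser of Σwᵢ‖p−pᵢ‖² is the weighted centroid p* = (Σwᵢpᵢ)/(Σwᵢ).
Σwᵢ = 640.
Σwᵢxᵢ = 90·8 + 300·0 + 30·1 + 200·7 + 20·8 = 2310.
Σwᵢyᵢ = 90·0 + 300·8 + 30·3 + 200·4 + 20·4 = 3370.
x* = 2310/640 = 3.61, y* = 3370/640 = 5.27.

(3.61, 5.27)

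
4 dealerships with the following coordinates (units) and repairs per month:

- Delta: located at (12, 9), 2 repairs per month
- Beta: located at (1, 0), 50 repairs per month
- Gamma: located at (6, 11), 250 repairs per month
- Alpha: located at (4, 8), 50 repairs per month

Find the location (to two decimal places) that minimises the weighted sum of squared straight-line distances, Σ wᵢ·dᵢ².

(5.04, 9.00)

The minimiser of Σwᵢ‖p−pᵢ‖² is the weighted centroid p* = (Σwᵢpᵢ)/(Σwᵢ).
Σwᵢ = 352.
Σwᵢxᵢ = 2·12 + 50·1 + 250·6 + 50·4 = 1774.
Σwᵢyᵢ = 2·9 + 50·0 + 250·11 + 50·8 = 3168.
x* = 1774/352 = 5.04, y* = 3168/352 = 9.00.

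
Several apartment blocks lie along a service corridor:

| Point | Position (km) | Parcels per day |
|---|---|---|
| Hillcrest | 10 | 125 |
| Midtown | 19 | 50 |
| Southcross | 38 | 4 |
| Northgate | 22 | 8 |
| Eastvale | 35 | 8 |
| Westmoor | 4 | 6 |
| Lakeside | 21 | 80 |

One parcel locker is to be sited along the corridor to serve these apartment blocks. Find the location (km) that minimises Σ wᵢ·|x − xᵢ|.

x = 19

For a sum of weighted absolute distances on a line, the optimum is the weighted median (not the mean). Total weight W = 281; half-weight = 140.5.
Sort by position and accumulate weight:
  km 4 (Westmoor, w=6) → cum 6
  km 10 (Hillcrest, w=125) → cum 131
  km 19 (Midtown, w=50) → cum 181  ≥ 140.5 → median here
  km 21 (Lakeside, w=80) → cum 261
  km 22 (Northgate, w=8) → cum 269
  km 35 (Eastvale, w=8) → cum 277
  km 38 (Southcross, w=4) → cum 281
Optimal location: km 19.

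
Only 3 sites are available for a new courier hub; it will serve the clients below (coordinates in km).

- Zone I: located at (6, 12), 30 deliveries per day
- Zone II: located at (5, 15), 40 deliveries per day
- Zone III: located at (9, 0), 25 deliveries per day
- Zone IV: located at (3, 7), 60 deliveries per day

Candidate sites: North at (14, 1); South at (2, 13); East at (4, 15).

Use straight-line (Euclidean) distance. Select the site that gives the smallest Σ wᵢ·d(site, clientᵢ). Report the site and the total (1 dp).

South, total 1002.0 km

Total weighted distance at each candidate:
  North (14, 1): total = 1953.1
  South (2, 13): total = 1002.0
  East (4, 15): total = 1027.2
Minimum is at South with total 1002.0 km.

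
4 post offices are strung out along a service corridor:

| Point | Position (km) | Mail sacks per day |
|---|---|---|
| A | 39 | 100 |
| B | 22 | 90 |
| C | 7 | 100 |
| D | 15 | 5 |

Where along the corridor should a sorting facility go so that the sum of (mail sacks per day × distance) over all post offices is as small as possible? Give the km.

For a sum of weighted absolute distances on a line, the optimum is the weighted median (not the mean). Total weight W = 295; half-weight = 147.5.
Sort by position and accumulate weight:
  km 7 (C, w=100) → cum 100
  km 15 (D, w=5) → cum 105
  km 22 (B, w=90) → cum 195  ≥ 147.5 → median here
  km 39 (A, w=100) → cum 295
Optimal location: km 22.

x = 22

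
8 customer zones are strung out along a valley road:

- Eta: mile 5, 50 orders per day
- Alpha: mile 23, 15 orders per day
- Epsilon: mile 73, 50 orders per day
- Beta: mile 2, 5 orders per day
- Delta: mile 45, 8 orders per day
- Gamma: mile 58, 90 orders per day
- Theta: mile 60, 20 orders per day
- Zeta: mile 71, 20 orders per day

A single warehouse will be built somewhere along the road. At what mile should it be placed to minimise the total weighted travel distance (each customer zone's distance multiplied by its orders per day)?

For a sum of weighted absolute distances on a line, the optimum is the weighted median (not the mean). Total weight W = 258; half-weight = 129.
Sort by position and accumulate weight:
  mile 2 (Beta, w=5) → cum 5
  mile 5 (Eta, w=50) → cum 55
  mile 23 (Alpha, w=15) → cum 70
  mile 45 (Delta, w=8) → cum 78
  mile 58 (Gamma, w=90) → cum 168  ≥ 129 → median here
  mile 60 (Theta, w=20) → cum 188
  mile 71 (Zeta, w=20) → cum 208
  mile 73 (Epsilon, w=50) → cum 258
Optimal location: mile 58.

x = 58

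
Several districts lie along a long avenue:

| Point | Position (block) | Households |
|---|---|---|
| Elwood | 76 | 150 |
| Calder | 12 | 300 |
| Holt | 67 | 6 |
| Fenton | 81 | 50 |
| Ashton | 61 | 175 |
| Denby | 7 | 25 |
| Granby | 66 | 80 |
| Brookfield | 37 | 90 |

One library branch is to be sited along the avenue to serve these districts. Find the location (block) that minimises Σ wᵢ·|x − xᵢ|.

x = 61

For a sum of weighted absolute distances on a line, the optimum is the weighted median (not the mean). Total weight W = 876; half-weight = 438.
Sort by position and accumulate weight:
  block 7 (Denby, w=25) → cum 25
  block 12 (Calder, w=300) → cum 325
  block 37 (Brookfield, w=90) → cum 415
  block 61 (Ashton, w=175) → cum 590  ≥ 438 → median here
  block 66 (Granby, w=80) → cum 670
  block 67 (Holt, w=6) → cum 676
  block 76 (Elwood, w=150) → cum 826
  block 81 (Fenton, w=50) → cum 876
Optimal location: block 61.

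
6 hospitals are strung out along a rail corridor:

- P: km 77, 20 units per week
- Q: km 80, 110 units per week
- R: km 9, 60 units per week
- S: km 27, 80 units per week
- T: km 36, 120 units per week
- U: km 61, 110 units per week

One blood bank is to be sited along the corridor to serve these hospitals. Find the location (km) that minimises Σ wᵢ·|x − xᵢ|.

x = 36

For a sum of weighted absolute distances on a line, the optimum is the weighted median (not the mean). Total weight W = 500; half-weight = 250.
Sort by position and accumulate weight:
  km 9 (R, w=60) → cum 60
  km 27 (S, w=80) → cum 140
  km 36 (T, w=120) → cum 260  ≥ 250 → median here
  km 61 (U, w=110) → cum 370
  km 77 (P, w=20) → cum 390
  km 80 (Q, w=110) → cum 500
Optimal location: km 36.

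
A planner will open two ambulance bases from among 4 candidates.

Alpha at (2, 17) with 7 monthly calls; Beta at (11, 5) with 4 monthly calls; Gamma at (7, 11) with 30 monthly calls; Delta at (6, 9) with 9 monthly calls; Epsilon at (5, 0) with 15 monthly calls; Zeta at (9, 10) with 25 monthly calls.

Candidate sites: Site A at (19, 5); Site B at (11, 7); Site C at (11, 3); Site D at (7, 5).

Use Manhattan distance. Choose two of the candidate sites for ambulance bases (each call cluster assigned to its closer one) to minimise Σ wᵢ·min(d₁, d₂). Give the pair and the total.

Evaluate every pair (each demand assigned to the nearer of the two):
  {Site B, Site D}: total = 582
  {Site C, Site D}: total = 632
  {Site A, Site D}: total = 640
  {Site B, Site C}: total = 704
  {Site A, Site B}: total = 764
  {Site A, Site C}: total = 988
Best pair: {Site B, Site D} with total 582.

{Site B, Site D}, total 582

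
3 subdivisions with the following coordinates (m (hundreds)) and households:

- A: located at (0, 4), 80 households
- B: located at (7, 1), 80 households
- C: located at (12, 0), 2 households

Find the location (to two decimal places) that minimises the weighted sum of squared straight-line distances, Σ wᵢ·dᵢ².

The minimiser of Σwᵢ‖p−pᵢ‖² is the weighted centroid p* = (Σwᵢpᵢ)/(Σwᵢ).
Σwᵢ = 162.
Σwᵢxᵢ = 80·0 + 80·7 + 2·12 = 584.
Σwᵢyᵢ = 80·4 + 80·1 + 2·0 = 400.
x* = 584/162 = 3.60, y* = 400/162 = 2.47.

(3.60, 2.47)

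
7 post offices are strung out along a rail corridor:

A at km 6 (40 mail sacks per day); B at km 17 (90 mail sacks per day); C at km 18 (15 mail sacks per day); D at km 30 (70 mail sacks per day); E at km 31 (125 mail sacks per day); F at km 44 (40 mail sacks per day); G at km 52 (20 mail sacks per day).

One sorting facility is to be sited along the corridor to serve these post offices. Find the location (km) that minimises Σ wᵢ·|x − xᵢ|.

x = 30

For a sum of weighted absolute distances on a line, the optimum is the weighted median (not the mean). Total weight W = 400; half-weight = 200.
Sort by position and accumulate weight:
  km 6 (A, w=40) → cum 40
  km 17 (B, w=90) → cum 130
  km 18 (C, w=15) → cum 145
  km 30 (D, w=70) → cum 215  ≥ 200 → median here
  km 31 (E, w=125) → cum 340
  km 44 (F, w=40) → cum 380
  km 52 (G, w=20) → cum 400
Optimal location: km 30.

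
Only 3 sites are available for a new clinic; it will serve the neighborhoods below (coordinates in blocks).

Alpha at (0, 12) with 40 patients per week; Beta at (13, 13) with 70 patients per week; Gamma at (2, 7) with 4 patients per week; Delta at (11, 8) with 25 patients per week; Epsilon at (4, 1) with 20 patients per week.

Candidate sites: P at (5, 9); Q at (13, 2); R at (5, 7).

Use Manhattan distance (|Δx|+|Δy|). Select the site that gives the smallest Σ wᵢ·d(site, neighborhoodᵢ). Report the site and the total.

P, total 1535 blocks

Total weighted distance at each candidate:
  P (5, 9): total = 1535
  Q (13, 2): total = 2154
  R (5, 7): total = 1707
Minimum is at P with total 1535 blocks.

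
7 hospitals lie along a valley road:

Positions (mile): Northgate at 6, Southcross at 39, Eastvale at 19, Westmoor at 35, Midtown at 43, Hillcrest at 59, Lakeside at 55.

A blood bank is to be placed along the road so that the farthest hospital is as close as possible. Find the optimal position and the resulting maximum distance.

location 32.5, max distance 26.5

The 1-center on a line is the midpoint of the two extreme points: leftmost at 6, rightmost at 59.
Optimal location = (6 + 59)/2 = 32.5; maximum distance = (59 − 6)/2 = 26.5.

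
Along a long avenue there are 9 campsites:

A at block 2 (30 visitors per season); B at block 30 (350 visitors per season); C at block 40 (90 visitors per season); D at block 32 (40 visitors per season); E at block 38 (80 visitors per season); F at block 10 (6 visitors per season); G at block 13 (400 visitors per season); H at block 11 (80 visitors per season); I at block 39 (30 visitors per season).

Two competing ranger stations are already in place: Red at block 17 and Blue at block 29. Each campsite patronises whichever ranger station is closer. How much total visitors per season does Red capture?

The indifferent point is the midpoint (17+29)/2 = 23; campsites left of it (closer to Red at 17) go to Red, those right go to Blue.
  A at 2 (w=30) → Red
  F at 10 (w=6) → Red
  H at 11 (w=80) → Red
  G at 13 (w=400) → Red
  B at 30 (w=350) → Blue
  D at 32 (w=40) → Blue
  E at 38 (w=80) → Blue
  I at 39 (w=30) → Blue
  C at 40 (w=90) → Blue
Red captures 516; Blue captures 590.

516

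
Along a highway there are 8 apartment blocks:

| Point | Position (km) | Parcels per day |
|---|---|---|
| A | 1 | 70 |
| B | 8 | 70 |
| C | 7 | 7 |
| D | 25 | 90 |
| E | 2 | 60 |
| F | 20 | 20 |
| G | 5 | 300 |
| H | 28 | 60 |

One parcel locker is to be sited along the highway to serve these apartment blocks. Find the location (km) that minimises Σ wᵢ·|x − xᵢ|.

x = 5

For a sum of weighted absolute distances on a line, the optimum is the weighted median (not the mean). Total weight W = 677; half-weight = 338.5.
Sort by position and accumulate weight:
  km 1 (A, w=70) → cum 70
  km 2 (E, w=60) → cum 130
  km 5 (G, w=300) → cum 430  ≥ 338.5 → median here
  km 7 (C, w=7) → cum 437
  km 8 (B, w=70) → cum 507
  km 20 (F, w=20) → cum 527
  km 25 (D, w=90) → cum 617
  km 28 (H, w=60) → cum 677
Optimal location: km 5.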